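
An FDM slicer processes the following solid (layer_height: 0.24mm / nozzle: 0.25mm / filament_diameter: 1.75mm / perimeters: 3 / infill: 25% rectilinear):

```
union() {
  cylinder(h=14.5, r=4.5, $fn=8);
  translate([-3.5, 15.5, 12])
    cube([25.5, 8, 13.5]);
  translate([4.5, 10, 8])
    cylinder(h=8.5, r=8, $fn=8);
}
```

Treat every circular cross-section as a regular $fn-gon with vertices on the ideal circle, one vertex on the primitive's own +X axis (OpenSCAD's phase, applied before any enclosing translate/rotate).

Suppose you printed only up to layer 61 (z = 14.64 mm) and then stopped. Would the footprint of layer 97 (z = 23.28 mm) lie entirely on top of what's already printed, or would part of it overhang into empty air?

Compare the two slices. At z = 14.64: the cylinder is absent (z outside [0, 14.5]); the cube at (-3.5, 15.5) is present — its section is the full 25.5×8 rectangle (area 204.00 mm²); the cylinder at (4.5, 10): section is a regular 8-gon, circumradius r=8 (area = (8/2)·8.000²·sin(360°/8) = 181.02 mm²); Merging all regions: the regions partially overlap — summed areas 385.02 mm² minus the doubly-counted overlap 15.04 mm² gives 369.98 mm² — area = 369.98 mm². At z = 23.28: the cylinder is not intersected at this z (z outside [0, 14.5]); the cube at (-3.5, 15.5) is present — its section is the full 25.5×8 rectangle (area 204.00 mm²); the cylinder at (4.5, 10) is not intersected at this z (z outside [8, 16.5]); Merging all regions: only the 25.5×8 cube at (-3.5, 15.5) is present, so the union is just that shape — area = 204.00 mm². Checking containment: the cross-section at z = 23.28 is a subset of the cross-section at z = 14.64.

entirely on top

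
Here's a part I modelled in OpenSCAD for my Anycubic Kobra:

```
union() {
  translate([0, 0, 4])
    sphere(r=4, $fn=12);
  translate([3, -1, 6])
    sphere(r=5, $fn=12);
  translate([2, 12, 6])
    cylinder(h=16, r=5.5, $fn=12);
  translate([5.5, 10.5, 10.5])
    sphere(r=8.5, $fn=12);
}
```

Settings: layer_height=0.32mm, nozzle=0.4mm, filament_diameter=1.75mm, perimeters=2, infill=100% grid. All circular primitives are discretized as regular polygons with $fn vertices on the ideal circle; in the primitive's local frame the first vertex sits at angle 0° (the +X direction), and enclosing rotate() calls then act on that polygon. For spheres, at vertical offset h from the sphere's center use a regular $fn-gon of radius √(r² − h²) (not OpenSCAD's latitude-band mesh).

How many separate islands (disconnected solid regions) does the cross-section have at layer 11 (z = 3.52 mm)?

At z = 3.52 mm: the r=4 sphere slices to a regular 12-gon of circumradius 3.971 (√(r²−h²) with h=0.48 from center); the r=5 sphere at (3, -1) slices to a regular 12-gon of circumradius 4.342 (√(r²−h²) with h=2.48 from center); the cylinder at (2, 12) is absent (z outside [6, 22]); the r=8.5 sphere at (5.5, 10.5) slices to a regular 12-gon of circumradius 4.851 (√(r²−h²) with h=6.98 from center); Taking the union: the regions partially overlap (shared area 26.70 mm²), so overlapping operands fuse into one piece — 2 connected regions. Overall, the cross-section has 2 separate islands. Island count = 2.

2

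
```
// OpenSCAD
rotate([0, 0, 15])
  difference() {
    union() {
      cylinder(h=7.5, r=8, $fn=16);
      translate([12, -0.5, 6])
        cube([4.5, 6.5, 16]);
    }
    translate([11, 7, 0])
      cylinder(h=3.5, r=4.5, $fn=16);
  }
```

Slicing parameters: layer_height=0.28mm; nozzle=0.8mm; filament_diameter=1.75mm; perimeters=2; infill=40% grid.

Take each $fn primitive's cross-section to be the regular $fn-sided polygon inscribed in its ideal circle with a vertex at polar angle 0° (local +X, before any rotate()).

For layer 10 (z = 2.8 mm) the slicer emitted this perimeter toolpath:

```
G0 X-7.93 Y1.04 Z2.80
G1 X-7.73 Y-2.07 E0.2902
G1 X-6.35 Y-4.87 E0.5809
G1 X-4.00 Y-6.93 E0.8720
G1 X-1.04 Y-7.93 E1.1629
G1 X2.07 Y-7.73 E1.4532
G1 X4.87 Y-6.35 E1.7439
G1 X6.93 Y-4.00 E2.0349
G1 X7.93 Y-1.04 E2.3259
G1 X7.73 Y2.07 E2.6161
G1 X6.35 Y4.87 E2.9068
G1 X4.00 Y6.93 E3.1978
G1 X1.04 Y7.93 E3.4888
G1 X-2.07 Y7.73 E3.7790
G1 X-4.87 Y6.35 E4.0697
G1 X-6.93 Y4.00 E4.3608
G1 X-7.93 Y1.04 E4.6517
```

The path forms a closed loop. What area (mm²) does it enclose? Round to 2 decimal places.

195.99 mm²

Apply the shoelace formula to the sequence of (X, Y) vertices; enclosed area = 195.99 mm².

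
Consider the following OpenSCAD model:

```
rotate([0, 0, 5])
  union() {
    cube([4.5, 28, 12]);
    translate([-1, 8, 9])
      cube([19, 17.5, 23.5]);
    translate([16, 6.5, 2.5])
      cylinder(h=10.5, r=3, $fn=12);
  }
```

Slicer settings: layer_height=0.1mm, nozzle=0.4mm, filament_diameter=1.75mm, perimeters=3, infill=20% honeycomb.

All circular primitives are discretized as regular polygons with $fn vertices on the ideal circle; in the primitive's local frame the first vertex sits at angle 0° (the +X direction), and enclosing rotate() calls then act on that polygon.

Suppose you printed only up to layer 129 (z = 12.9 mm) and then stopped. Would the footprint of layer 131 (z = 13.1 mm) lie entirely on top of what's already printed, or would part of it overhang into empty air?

Compare the two slices. At z = 12.9: the cube is not intersected at this z (z outside [0, 12]); the cube at (-1, 8) is present — its section is the full 19×17.5 rectangle (area 332.50 mm²); the cylinder at (16, 6.5): section is a regular 12-gon, circumradius r=3 (area = (12/2)·3.000²·sin(360°/12) = 27.00 mm²); Merging all regions: the regions partially overlap — summed areas 359.50 mm² minus the doubly-counted overlap 4.92 mm² gives 354.58 mm² — area = 354.58 mm²; (whole slice rotated 5° about Z — lengths, areas and connectivity unchanged). At z = 13.1: the cube is absent (z outside [0, 12]); the cube at (-1, 8) (footprint 19×17.5) is included at this height (area 332.50 mm²); the cylinder at (16, 6.5) is absent (z outside [2.5, 13]); Merging all regions: only the 19×17.5 cube at (-1, 8) is present, so the union is just that shape — area = 332.50 mm²; (whole slice rotated 5° about Z — lengths, areas and connectivity unchanged). Checking containment: the cross-section at z = 13.1 is a subset of the cross-section at z = 12.9.

entirely on top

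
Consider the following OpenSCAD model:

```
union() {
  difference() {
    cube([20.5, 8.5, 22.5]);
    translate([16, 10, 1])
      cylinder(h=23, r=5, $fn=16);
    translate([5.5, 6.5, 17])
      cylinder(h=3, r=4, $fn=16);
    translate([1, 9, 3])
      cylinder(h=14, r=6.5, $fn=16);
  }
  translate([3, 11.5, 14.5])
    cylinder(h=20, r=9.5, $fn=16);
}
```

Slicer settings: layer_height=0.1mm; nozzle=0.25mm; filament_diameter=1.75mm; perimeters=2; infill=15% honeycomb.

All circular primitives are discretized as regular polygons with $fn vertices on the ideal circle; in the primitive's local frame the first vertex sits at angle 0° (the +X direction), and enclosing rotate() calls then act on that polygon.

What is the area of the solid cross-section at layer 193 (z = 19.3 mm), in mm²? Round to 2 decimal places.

366.86 mm²

At z = 19.3 mm: the cube (footprint 20.5×8.5) is included at this height (area 174.25 mm²); the cylinder at (16, 10): section is a regular 16-gon, circumradius r=5 (area = (16/2)·5.000²·sin(360°/16) = 76.54 mm²); the r=4 cylinder at (5.5, 6.5) contributes a regular 16-gon of circumradius 4 (area = (16/2)·4.000²·sin(360°/16) = 48.98 mm²); the cylinder at (1, 9) is not intersected at this z (z outside [3, 17]); After the difference (first − rest): starting from the 20.5×8.5 cube (174.25 mm²), the r=5 cylinder at (16, 10) partially overlaps it — only the 23.64 mm² overlap (of its 76.54 mm²) is removed, clipping the outline; the r=4 cylinder at (5.5, 6.5) partially overlaps it — only the 39.59 mm² overlap (of its 48.98 mm²) is removed, clipping the outline — area = 111.02 mm²; the cylinder at (3, 11.5): section is a regular 16-gon, circumradius r=9.5 (area = (16/2)·9.500²·sin(360°/16) = 276.30 mm²); Combining (union): the regions partially overlap — summed areas 387.32 mm² minus the doubly-counted overlap 20.46 mm² gives 366.86 mm² — area = 366.86 mm². Overall, the cross-section is one region with 1 hole. Net area = 366.86 mm².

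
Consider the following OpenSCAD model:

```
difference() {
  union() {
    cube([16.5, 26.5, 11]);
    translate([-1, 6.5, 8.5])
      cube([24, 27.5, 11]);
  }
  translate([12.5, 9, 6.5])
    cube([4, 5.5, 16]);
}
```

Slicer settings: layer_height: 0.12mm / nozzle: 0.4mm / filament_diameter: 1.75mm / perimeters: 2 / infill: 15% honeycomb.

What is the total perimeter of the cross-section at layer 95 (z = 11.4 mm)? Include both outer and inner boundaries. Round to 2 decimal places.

122.00 mm

At z = 11.4 mm: the cube is not intersected at this z (z outside [0, 11]); the 24×27.5 cube at (-1, 6.5) contributes its full rectangle (perimeter 103.00 mm); Taking the union: only the 24×27.5 cube at (-1, 6.5) is present, so the union is just that shape — boundary = 103.00 mm; the 4×5.5 cube at (12.5, 9) contributes its full rectangle (perimeter 19.00 mm); After the difference (first − rest): starting from the result so far, the 4×5.5 cube at (12.5, 9) lies wholly inside it (removes its full 22.00 mm² and its 19.00 mm outline becomes a hole wall) — boundary (outer + 1 inner loop) = 122.00 mm. Overall, the cross-section is one region with 1 hole. Total boundary length (outer + inner) = 122.00 mm.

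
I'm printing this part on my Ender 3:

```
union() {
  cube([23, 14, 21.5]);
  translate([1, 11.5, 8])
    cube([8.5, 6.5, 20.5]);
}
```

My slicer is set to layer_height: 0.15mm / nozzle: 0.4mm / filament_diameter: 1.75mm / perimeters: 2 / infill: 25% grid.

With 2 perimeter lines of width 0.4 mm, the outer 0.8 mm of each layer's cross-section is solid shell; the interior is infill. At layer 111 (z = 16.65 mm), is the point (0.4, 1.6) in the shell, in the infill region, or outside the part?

At z = 16.65 mm: the cube is present — its section is the full 23×14 rectangle; the 8.5×6.5 cube at (1, 11.5) contributes its full rectangle; Merging all regions: the regions partially overlap (shared area 21.25 mm²), so overlapping operands fuse into one piece — 1 connected region. Overall, the cross-section is a single solid region. The nearest boundary edge runs (0.00, 0.00)→(0.00, 14.00); distance from the point to it = 0.40 mm. The point is inside the cross-section, 0.40 mm from the nearest boundary — within the 0.8 mm shell band (2 × 0.4).

shell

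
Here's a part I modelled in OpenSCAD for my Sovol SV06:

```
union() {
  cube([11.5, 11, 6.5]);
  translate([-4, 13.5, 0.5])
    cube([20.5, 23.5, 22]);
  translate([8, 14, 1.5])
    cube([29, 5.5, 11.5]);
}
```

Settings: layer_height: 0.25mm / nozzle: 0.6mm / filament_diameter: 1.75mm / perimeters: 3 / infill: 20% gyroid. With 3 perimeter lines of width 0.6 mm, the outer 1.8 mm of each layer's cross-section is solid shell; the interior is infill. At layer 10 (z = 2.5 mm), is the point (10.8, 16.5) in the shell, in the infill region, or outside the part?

infill

At z = 2.5 mm: the cube is present — its section is the full 11.5×11 rectangle; the cube at (-4, 13.5) (footprint 20.5×23.5) is included at this height; the cube at (8, 14) (footprint 29×5.5) is included at this height; Combining (union): the regions partially overlap (shared area 46.75 mm²), so overlapping operands fuse into one piece — 2 connected regions. Overall, the cross-section has 2 separate islands. The nearest boundary edge runs (16.50, 13.50)→(-4.00, 13.50); distance from the point to it = 3.00 mm. (Shell/infill is judged within the island containing the point — the largest one.) The point is inside the cross-section and 3.00 mm from the nearest boundary — more than the 1.8 mm shell width (3 × 0.6), so it's in the infill interior.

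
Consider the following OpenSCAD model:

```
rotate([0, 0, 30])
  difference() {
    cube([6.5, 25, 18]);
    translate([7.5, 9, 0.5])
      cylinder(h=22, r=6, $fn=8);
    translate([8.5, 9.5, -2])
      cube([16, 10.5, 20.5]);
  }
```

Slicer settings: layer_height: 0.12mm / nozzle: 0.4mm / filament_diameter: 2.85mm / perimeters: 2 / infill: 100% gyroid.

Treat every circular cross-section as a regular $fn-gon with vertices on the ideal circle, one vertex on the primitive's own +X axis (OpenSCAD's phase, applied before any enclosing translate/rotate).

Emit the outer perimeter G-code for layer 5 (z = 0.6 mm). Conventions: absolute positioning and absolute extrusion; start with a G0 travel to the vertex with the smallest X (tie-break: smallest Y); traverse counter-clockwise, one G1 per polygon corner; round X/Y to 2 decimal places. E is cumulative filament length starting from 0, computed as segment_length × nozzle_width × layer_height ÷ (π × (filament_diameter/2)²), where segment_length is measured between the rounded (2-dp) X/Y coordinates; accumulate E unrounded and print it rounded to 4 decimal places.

G0 X-12.50 Y21.65 Z0.60
G1 X0.00 Y0.00 E0.1881
G1 X5.63 Y3.25 E0.2370
G1 X3.92 Y6.21 E0.2627
G1 X0.44 Y5.75 E0.2891
G1 X-3.20 Y8.54 E0.3237
G1 X-3.80 Y13.10 E0.3583
G1 X-1.66 Y15.88 E0.3847
G1 X-6.87 Y24.90 E0.4630
G1 X-12.50 Y21.65 E0.5119

At z = 0.6 mm: the cube is present — its section is the full 6.5×25 rectangle; the cylinder at (7.5, 9): section is a regular 8-gon, circumradius r=6; the 16×10.5 cube at (8.5, 9.5) contributes its full rectangle; After the difference (first − rest): starting from the 6.5×25 cube, the r=6 cylinder at (7.5, 9) partially overlaps it — only the 39.33 mm² overlap (of its 101.82 mm²) is removed, clipping the outline; the 16×10.5 cube at (8.5, 9.5) misses the remaining region (no effect) — 1 connected region; (rotated 30° about Z; rotation is an isometry so areas/perimeters/island counts are preserved). The outline is a single polygon with 9 vertices. Extrusion per mm of travel: 0.4 × 0.12 / (π × 1.425²) = 0.007524. Accumulating E over each segment gives final E = 0.5119.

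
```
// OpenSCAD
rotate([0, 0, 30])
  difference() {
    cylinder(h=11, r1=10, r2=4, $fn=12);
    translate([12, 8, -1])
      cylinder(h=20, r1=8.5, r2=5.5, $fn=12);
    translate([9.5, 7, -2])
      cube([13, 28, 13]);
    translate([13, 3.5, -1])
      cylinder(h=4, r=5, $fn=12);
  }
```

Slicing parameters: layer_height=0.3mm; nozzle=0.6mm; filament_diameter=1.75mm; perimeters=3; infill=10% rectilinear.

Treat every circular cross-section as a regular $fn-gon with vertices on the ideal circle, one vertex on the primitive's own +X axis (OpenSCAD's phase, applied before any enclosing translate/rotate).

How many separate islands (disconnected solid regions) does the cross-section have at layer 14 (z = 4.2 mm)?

1

At z = 4.2 mm: the cone contributes a regular 12-gon of circumradius 7.709 (interpolated between r1=10 and r2=4 at t=0.382); the cone at (12, 8) (r1=8.5→r2=5.5) has section circumradius 7.720 here — a regular 12-gon; the cube at (9.5, 7) is present — its section is the full 13×28 rectangle; the cylinder at (13, 3.5) does not reach this height (z outside [-1, 3]); After the difference (first − rest): starting from the cone, the cone at (12, 8) partially overlaps it — only the 1.89 mm² overlap (of its 178.80 mm²) is removed, clipping the outline; the 13×28 cube at (9.5, 7) misses the remaining region (no effect) — 1 connected region; (rotated 30° about Z; rotation is an isometry so areas/perimeters/island counts are preserved). Overall, the cross-section is a single solid region. Island count = 1.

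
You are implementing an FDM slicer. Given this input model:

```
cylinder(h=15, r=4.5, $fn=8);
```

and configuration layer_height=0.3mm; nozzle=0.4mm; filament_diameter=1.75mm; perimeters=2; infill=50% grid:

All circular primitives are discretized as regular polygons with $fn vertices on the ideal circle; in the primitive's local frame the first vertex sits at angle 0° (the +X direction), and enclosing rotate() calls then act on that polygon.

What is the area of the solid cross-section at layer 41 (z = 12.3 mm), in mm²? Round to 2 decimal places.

57.28 mm²

At z = 12.3 mm: the cylinder: section is a regular 8-gon, circumradius r=4.5 (area = (8/2)·4.500²·sin(360°/8) = 57.28 mm²). Overall, the cross-section is a single solid region. Net area = 57.28 mm².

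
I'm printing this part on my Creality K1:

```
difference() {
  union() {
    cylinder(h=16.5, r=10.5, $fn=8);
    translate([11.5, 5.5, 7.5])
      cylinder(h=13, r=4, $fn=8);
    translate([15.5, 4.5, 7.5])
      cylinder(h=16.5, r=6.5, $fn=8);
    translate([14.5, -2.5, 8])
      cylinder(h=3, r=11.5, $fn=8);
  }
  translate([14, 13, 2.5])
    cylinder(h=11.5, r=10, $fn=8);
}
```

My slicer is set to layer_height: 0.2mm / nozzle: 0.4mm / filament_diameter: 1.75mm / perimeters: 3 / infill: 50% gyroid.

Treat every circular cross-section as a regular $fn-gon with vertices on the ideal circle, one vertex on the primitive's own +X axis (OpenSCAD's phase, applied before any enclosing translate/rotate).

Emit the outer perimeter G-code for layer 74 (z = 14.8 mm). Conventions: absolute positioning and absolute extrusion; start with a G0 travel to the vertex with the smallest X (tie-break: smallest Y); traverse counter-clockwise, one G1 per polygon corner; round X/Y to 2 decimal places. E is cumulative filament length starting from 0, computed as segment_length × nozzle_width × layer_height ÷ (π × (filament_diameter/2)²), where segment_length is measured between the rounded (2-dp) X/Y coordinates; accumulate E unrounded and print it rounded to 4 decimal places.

At z = 14.8 mm: the cylinder: section is a regular 8-gon, circumradius r=10.5; the cylinder at (11.5, 5.5): section is a regular 8-gon, circumradius r=4; the r=6.5 cylinder at (15.5, 4.5) gives a regular 8-gon of circumradius 6.5 (constant along its height); the cylinder at (14.5, -2.5) is absent (z outside [8, 11]); Taking the union: the regions partially overlap (shared area 37.53 mm²), so overlapping operands fuse into one piece — 1 connected region; the cylinder at (14, 13) is not intersected at this z (z outside [2.5, 14]); After the difference (first − rest): none of the subtracted shapes is present at this height, so the result so far is unchanged — 1 connected region. The outline is a single polygon with 20 vertices. Extrusion per mm of travel: 0.4 × 0.2 / (π × 0.875²) = 0.033260. Accumulating E over each segment gives final E = 3.2317.

G0 X-10.50 Y0.00 Z14.80
G1 X-7.42 Y-7.42 E0.2672
G1 X0.00 Y-10.50 E0.5344
G1 X7.42 Y-7.42 E0.8016
G1 X10.50 Y0.00 E1.0688
G1 X9.54 Y2.31 E1.1520
G1 X9.98 Y2.13 E1.1678
G1 X10.90 Y-0.10 E1.2481
G1 X15.50 Y-2.00 E1.4136
G1 X20.10 Y-0.10 E1.5791
G1 X22.00 Y4.50 E1.7447
G1 X20.10 Y9.10 E1.9102
G1 X15.50 Y11.00 E2.0757
G1 X11.69 Y9.42 E2.2129
G1 X11.50 Y9.50 E2.2198
G1 X8.67 Y8.33 E2.3216
G1 X7.86 Y6.37 E2.3922
G1 X7.42 Y7.42 E2.4300
G1 X0.00 Y10.50 E2.6973
G1 X-7.42 Y7.42 E2.9645
G1 X-10.50 Y0.00 E3.2317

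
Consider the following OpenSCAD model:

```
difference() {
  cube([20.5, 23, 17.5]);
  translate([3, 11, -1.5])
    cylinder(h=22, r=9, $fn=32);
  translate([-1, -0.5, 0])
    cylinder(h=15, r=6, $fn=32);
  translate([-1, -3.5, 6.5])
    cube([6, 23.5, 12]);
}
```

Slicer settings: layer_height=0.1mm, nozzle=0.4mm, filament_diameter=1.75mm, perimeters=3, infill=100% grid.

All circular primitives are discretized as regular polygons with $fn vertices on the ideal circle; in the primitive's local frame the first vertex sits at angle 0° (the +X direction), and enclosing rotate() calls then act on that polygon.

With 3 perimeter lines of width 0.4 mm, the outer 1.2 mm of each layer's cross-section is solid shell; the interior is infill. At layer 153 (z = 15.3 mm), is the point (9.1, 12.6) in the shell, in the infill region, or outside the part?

At z = 15.3 mm: the 20.5×23 cube contributes its full rectangle; the r=9 cylinder at (3, 11) gives a regular 32-gon of circumradius 9 (constant along its height); the cylinder at (-1, -0.5) is not intersected at this z (z outside [0, 15]); the cube at (-1, -3.5) (footprint 6×23.5) is included at this height; Taking the first minus the rest: starting from the 20.5×23 cube, the r=9 cylinder at (3, 11) partially overlaps it — only the 179.21 mm² overlap (of its 252.84 mm²) is removed, clipping the outline; the 6×23.5 cube at (-1, -3.5) partially overlaps it — only the 11.61 mm² overlap (of its 141.00 mm²) is removed, clipping the outline — 1 connected region. Overall, the cross-section is a single solid region. The nearest boundary edge runs (11.83, 12.76)→(11.31, 14.44); distance from the point to it = 2.65 mm. The point is not inside any of the regions above, so it lies outside the cross-section (2.65 mm from the nearest boundary).

outside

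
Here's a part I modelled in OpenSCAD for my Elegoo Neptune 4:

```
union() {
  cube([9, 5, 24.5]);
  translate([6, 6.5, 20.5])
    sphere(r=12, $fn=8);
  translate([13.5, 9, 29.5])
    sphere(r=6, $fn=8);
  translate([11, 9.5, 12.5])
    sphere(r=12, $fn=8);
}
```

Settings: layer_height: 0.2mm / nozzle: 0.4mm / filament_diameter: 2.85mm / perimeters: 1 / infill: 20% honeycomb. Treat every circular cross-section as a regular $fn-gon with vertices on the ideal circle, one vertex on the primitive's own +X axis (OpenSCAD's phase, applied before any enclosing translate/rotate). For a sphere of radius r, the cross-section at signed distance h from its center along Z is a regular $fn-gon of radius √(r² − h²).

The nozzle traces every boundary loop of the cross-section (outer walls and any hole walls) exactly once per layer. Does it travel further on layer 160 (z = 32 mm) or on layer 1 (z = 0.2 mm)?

layer 160 (z = 32 mm)

Layer 160 (z = 32): the cube does not reach this height (z outside [0, 24.5]); the sphere at (6, 6.5): section is a regular 8-gon, circumradius = √(r²−h²) = √(12²−11.5²) = 3.428 (perimeter = 2·8·3.428·sin(180°/8) = 20.99 mm); the sphere at (13.5, 9): section is a regular 8-gon, circumradius = √(r²−h²) = √(6²−2.5²) = 5.454 (perimeter = 2·8·5.454·sin(180°/8) = 33.40 mm); the sphere at (11, 9.5) does not reach this height (|z−center|=19.500 > r=12); Merging all regions: the regions partially overlap (shared area 0.94 mm²), so the edge portions inside another operand are dropped and the merged outline is re-measured after clipping — boundary = 47.70 mm. So its perimeter = 47.70 mm. Layer 1 (z = 0.2): the cube is present — its section is the full 9×5 rectangle (perimeter 28.00 mm); the sphere at (6, 6.5) does not reach this height (|z−center|=20.300 > r=12); the sphere at (13.5, 9) does not reach this height (|z−center|=29.300 > r=6); the sphere at (11, 9.5) is absent (|z−center|=12.300 > r=12); Taking the union: only the 9×5 cube is present, so the union is just that shape — boundary = 28.00 mm. So its perimeter = 28.00 mm. Layer 160 is larger (47.70 vs 28.00 mm).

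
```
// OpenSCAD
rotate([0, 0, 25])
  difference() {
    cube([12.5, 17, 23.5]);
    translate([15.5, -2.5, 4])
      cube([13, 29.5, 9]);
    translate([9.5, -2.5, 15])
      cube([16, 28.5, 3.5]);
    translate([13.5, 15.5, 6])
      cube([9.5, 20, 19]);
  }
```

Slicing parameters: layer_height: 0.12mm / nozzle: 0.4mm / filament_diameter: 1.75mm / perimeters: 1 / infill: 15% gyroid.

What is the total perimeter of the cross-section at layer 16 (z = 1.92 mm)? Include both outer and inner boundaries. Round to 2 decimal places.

At z = 1.92 mm: the 12.5×17 cube contributes its full rectangle (perimeter 59.00 mm); the cube at (15.5, -2.5) does not reach this height (z outside [4, 13]); the cube at (9.5, -2.5) does not reach this height (z outside [15, 18.5]); the cube at (13.5, 15.5) is not intersected at this z (z outside [6, 25]); Subtracting the remaining from the first: none of the subtracted shapes is present at this height, so the 12.5×17 cube is unchanged — boundary = 59.00 mm; (whole slice rotated 25° about Z — lengths, areas and connectivity unchanged). Overall, the cross-section is a single solid region. Total boundary length (outer) = 59.00 mm.

59.00 mm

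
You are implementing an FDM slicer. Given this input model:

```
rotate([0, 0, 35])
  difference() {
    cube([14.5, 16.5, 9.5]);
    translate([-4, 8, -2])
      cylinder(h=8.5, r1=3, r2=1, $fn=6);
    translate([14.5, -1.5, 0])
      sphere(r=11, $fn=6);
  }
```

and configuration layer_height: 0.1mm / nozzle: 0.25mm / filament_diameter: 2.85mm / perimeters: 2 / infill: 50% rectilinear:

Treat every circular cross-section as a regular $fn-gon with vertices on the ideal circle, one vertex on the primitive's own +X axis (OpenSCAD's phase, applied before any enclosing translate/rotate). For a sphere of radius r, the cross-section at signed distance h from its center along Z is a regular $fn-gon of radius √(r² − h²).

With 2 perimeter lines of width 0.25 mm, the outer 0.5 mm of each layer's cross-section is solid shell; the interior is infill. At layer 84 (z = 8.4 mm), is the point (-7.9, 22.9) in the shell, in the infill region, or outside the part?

outside

At z = 8.4 mm: the cube is present — its section is the full 14.5×16.5 rectangle; the cone at (-4, 8) does not reach this height (z outside [-2, 6.5]); the r=11 sphere at (14.5, -1.5) slices to a regular 6-gon of circumradius 7.102 (√(r²−h²) with h=8.4 from center); After the difference (first − rest): starting from the 14.5×16.5 cube, the r=11 sphere at (14.5, -1.5) partially overlaps it — only the 22.76 mm² overlap (of its 131.05 mm²) is removed, clipping the outline — 1 connected region; (whole slice rotated 35° about Z — lengths, areas and connectivity unchanged). Overall, the cross-section is a single solid region. Undo the 35° rotation: the query point maps to (6.664, 23.290) in the un-rotated model frame. The nearest boundary edge runs (0.00, 16.50)→(14.50, 16.50); distance from the point to it = 6.79 mm. The point is not inside any of the regions above, so it lies outside the cross-section (6.79 mm from the nearest boundary).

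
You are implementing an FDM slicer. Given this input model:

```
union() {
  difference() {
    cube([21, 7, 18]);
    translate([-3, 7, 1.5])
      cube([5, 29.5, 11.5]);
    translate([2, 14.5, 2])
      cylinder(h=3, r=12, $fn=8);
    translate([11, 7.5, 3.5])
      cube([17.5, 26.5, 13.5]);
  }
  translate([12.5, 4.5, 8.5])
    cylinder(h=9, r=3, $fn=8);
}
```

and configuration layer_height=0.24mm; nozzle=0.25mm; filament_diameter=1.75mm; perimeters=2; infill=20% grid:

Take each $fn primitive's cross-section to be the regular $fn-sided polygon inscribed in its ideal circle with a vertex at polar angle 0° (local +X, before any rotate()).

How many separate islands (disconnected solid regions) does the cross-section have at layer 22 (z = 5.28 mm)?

At z = 5.28 mm: the cube (footprint 21×7) is included at this height; the 5×29.5 cube at (-3, 7) contributes its full rectangle; the cylinder at (2, 14.5) is absent (z outside [2, 5]); the cube at (11, 7.5) is present — its section is the full 17.5×26.5 rectangle; Taking the first minus the rest: starting from the 21×7 cube, the 5×29.5 cube at (-3, 7) misses the remaining region (no effect); the 17.5×26.5 cube at (11, 7.5) misses the remaining region (no effect) — 1 connected region; the cylinder at (12.5, 4.5) does not reach this height (z outside [8.5, 17.5]); Taking the union: only that combined region is present, so the union is just that shape — 1 connected region. Overall, the cross-section is a single solid region. Island count = 1.

1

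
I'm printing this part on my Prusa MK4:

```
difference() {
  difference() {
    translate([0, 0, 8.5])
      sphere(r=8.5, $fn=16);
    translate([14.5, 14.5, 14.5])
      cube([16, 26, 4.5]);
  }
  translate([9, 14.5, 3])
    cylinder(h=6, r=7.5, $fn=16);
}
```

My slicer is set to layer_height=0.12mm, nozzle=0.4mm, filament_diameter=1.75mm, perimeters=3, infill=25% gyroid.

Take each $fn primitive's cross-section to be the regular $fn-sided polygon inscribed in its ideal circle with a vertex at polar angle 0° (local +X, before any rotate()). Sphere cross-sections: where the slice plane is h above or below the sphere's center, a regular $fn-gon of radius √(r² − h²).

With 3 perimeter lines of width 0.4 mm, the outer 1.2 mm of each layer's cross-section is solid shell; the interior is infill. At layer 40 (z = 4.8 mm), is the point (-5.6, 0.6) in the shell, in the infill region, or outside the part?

infill

At z = 4.8 mm: the r=8.5 sphere slices to a regular 16-gon of circumradius 7.652 (√(r²−h²) with h=3.7 from center); the cube at (14.5, 14.5) does not reach this height (z outside [14.5, 19]); Taking the first minus the rest: none of the subtracted shapes is present at this height, so the r=8.5 sphere is unchanged — 1 connected region; the r=7.5 cylinder at (9, 14.5) gives a regular 16-gon of circumradius 7.5 (constant along its height); Subtracting the remaining from the first: starting from that combined region, the r=7.5 cylinder at (9, 14.5) misses the remaining region (no effect) — 1 connected region. Overall, the cross-section is a single solid region. The nearest boundary edge runs (-7.65, 0.00)→(-7.07, 2.93); distance from the point to it = 1.90 mm. The point is inside the cross-section and 1.90 mm from the nearest boundary — more than the 1.2 mm shell width (3 × 0.4), so it's in the infill interior.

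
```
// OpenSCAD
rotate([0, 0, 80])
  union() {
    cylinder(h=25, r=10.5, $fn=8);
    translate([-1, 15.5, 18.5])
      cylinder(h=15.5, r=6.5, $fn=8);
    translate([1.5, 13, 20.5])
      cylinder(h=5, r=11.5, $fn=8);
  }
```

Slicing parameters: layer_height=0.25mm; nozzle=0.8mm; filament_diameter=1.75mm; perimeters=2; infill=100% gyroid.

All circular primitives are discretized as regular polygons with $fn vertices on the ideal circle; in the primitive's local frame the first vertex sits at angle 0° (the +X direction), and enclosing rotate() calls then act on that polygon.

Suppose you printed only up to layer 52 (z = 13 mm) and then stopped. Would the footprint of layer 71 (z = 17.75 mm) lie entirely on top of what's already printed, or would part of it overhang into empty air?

Compare the two slices. At z = 13: the cylinder: section is a regular 8-gon, circumradius r=10.5 (area = (8/2)·10.500²·sin(360°/8) = 311.83 mm²); the cylinder at (-1, 15.5) does not reach this height (z outside [18.5, 34]); the cylinder at (1.5, 13) does not reach this height (z outside [20.5, 25.5]); Combining (union): only the r=10.5 cylinder is present, so the union is just that shape — area = 311.83 mm²; (rotated 80° about Z; rotation is an isometry so areas/perimeters/island counts are preserved). At z = 17.75: the r=10.5 cylinder contributes a regular 8-gon of circumradius 10.5 (area = (8/2)·10.500²·sin(360°/8) = 311.83 mm²); the cylinder at (-1, 15.5) is not intersected at this z (z outside [18.5, 34]); the cylinder at (1.5, 13) is absent (z outside [20.5, 25.5]); Combining (union): only the r=10.5 cylinder is present, so the union is just that shape — area = 311.83 mm²; (whole slice rotated 80° about Z — lengths, areas and connectivity unchanged). Checking containment: the cross-section at z = 17.75 is a subset of the cross-section at z = 13.

entirely on top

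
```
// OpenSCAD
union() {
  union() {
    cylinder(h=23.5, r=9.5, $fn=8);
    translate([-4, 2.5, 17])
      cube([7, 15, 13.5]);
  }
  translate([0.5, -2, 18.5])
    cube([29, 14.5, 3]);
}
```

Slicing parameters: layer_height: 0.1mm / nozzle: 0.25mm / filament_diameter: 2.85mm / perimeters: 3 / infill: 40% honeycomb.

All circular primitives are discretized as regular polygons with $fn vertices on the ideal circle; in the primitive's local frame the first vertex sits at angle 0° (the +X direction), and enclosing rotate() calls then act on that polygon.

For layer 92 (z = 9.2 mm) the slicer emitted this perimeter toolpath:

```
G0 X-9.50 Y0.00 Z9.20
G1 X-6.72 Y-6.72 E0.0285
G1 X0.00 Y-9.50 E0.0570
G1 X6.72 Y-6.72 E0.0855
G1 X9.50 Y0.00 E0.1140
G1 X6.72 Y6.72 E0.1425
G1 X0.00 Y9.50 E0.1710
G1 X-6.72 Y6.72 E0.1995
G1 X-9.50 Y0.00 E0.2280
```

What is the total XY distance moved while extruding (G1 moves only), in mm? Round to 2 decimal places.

58.18 mm

Sum the Euclidean lengths of each G1 segment: total = 58.18 mm.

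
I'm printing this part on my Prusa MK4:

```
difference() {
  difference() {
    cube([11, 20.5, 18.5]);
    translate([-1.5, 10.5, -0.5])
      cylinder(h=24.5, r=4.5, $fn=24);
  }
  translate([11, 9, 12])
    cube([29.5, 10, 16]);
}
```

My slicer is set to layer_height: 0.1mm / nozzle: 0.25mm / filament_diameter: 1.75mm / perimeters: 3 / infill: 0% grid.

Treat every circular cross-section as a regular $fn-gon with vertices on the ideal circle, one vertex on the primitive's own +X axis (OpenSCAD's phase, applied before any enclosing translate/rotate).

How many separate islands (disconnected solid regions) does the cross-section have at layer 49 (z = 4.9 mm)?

At z = 4.9 mm: the cube (footprint 11×20.5) is included at this height; the r=4.5 cylinder at (-1.5, 10.5) gives a regular 24-gon of circumradius 4.5 (constant along its height); Taking the first minus the rest: starting from the 11×20.5 cube, the r=4.5 cylinder at (-1.5, 10.5) partially overlaps it — only the 18.27 mm² overlap (of its 62.89 mm²) is removed, clipping the outline — 1 connected region; the cube at (11, 9) is absent (z outside [12, 28]); Taking the first minus the rest: none of the subtracted shapes is present at this height, so the result so far is unchanged — 1 connected region. Overall, the cross-section is a single solid region. Island count = 1.

1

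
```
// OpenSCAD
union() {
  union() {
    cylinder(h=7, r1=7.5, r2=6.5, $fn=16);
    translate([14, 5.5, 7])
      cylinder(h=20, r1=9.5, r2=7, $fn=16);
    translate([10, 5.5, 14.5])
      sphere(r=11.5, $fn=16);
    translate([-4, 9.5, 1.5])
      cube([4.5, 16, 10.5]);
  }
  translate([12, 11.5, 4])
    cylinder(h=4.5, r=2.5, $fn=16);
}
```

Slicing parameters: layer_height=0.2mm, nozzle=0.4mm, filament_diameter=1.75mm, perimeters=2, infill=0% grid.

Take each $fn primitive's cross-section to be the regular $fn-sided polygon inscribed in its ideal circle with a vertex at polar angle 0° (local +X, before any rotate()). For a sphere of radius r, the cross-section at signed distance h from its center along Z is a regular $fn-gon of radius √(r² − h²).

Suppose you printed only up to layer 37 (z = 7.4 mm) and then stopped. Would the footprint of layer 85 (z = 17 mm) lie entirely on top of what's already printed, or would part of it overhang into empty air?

part overhangs

Compare the two slices. At z = 7.4: the cone is absent (z outside [0, 7]); the cone at (14, 5.5) (r1=9.5→r2=7) has section circumradius 9.450 here — a regular 16-gon (area = (16/2)·9.450²·sin(360°/16) = 273.40 mm²); the r=11.5 sphere at (10, 5.5) contributes a regular 16-gon of circumradius √(11.5²−7.1²) = 9.047 (area = (16/2)·9.047²·sin(360°/16) = 250.55 mm²); the 4.5×16 cube at (-4, 9.5) contributes its full rectangle (area 72.00 mm²); Combining (union): the regions partially overlap — summed areas 595.95 mm² minus the doubly-counted overlap 189.17 mm² gives 406.78 mm² — area = 406.78 mm²; the r=2.5 cylinder at (12, 11.5) gives a regular 16-gon of circumradius 2.5 (constant along its height) (area = (16/2)·2.500²·sin(360°/16) = 19.13 mm²); Taking the union: the r=2.5 cylinder at (12, 11.5) lies entirely inside that combined region, so the union is just that combined region — area = 406.78 mm². At z = 17: the cone is not intersected at this z (z outside [0, 7]); the cone at (14, 5.5) (r1=9.5→r2=7) has section circumradius 8.250 here — a regular 16-gon (area = (16/2)·8.250²·sin(360°/16) = 208.37 mm²); the r=11.5 sphere at (10, 5.5) slices to a regular 16-gon of circumradius 11.225 (√(r²−h²) with h=2.5 from center) (area = (16/2)·11.225²·sin(360°/16) = 385.74 mm²); the cube at (-4, 9.5) is not intersected at this z (z outside [1.5, 12]); Taking the union: the regions partially overlap — summed areas 594.12 mm² minus the doubly-counted overlap 198.37 mm² gives 395.74 mm² — area = 395.74 mm²; the cylinder at (12, 11.5) is not intersected at this z (z outside [4, 8.5]); Merging all regions: only that combined region is present, so the union is just that shape — area = 395.74 mm². Checking containment: at z = 17 the cross-section extends beyond the z = 7.4 cross-section by about 83.20 mm².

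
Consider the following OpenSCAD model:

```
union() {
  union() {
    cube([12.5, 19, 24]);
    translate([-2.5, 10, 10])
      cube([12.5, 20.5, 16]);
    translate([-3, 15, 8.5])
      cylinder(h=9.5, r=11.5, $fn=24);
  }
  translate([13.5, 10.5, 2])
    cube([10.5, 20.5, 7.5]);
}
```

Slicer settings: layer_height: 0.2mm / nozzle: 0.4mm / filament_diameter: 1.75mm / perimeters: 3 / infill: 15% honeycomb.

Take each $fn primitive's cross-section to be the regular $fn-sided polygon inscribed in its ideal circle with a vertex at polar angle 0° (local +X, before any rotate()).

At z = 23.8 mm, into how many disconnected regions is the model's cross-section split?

At z = 23.8 mm: the cube (footprint 12.5×19) is included at this height; the cube at (-2.5, 10) is present — its section is the full 12.5×20.5 rectangle; the cylinder at (-3, 15) is absent (z outside [8.5, 18]); Merging all regions: the regions partially overlap (shared area 90.00 mm²), so overlapping operands fuse into one piece — 1 connected region; the cube at (13.5, 10.5) is absent (z outside [2, 9.5]); Taking the union: only the result so far is present, so the union is just that shape — 1 connected region. The result has 1 disconnected region.

1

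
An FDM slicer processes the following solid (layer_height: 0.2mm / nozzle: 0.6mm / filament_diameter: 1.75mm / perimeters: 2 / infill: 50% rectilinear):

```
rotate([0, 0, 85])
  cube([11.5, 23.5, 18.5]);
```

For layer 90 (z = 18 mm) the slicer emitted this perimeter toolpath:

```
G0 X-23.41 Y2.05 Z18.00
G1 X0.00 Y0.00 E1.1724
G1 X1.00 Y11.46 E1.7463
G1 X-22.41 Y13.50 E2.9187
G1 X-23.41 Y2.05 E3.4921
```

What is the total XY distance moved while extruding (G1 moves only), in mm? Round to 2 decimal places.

70.00 mm

Sum the Euclidean lengths of each G1 segment: total = 70.00 mm.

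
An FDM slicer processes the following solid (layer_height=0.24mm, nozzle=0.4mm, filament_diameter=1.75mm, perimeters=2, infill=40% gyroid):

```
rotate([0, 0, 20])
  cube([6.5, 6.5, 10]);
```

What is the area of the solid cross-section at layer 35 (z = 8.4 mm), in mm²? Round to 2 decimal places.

At z = 8.4 mm: the cube (footprint 6.5×6.5) is included at this height (area 42.25 mm²); (whole slice rotated 20° about Z — lengths, areas and connectivity unchanged). Overall, the cross-section is a single solid region. Net area = 42.25 mm².

42.25 mm²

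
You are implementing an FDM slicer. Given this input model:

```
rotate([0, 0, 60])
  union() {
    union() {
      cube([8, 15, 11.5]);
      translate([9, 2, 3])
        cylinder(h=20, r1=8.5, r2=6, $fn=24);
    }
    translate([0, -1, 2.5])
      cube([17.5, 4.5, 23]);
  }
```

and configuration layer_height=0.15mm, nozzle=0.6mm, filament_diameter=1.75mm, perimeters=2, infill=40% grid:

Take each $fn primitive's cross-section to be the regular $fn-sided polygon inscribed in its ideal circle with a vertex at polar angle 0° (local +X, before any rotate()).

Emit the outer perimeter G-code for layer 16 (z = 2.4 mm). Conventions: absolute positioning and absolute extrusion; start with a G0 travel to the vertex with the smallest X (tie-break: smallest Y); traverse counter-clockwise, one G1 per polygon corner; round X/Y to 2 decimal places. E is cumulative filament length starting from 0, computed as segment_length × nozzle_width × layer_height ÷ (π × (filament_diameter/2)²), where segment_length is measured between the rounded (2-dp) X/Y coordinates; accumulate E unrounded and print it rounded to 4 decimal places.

G0 X-12.99 Y7.50 Z2.40
G1 X0.00 Y0.00 E0.5613
G1 X4.00 Y6.93 E0.8607
G1 X-8.99 Y14.43 E1.4219
G1 X-12.99 Y7.50 E1.7213

At z = 2.4 mm: the cube (footprint 8×15) is included at this height; the cone at (9, 2) is not intersected at this z (z outside [3, 23]); Combining (union): only the 8×15 cube is present, so the union is just that shape — 1 connected region; the cube at (0, -1) is absent (z outside [2.5, 25.5]); Merging all regions: only that combined region is present, so the union is just that shape — 1 connected region; (whole slice rotated 60° about Z — lengths, areas and connectivity unchanged). The outline is a single polygon with 4 vertices. Extrusion per mm of travel: 0.6 × 0.15 / (π × 0.875²) = 0.037418. Accumulating E over each segment gives final E = 1.7213.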